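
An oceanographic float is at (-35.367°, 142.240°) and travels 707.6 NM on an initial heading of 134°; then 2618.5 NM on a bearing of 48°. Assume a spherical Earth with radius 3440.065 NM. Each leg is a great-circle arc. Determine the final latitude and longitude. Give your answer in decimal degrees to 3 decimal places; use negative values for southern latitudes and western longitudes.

Apply the spherical direct solution leg by leg, carrying full precision between legs.
Leg 1: from (-35.367°, 142.240°), δ = 707.6/3440.065 = 0.205694 rad, θ = 134° → φ = -43.024°, λ = 153.834°.
Leg 2: from (-43.024°, 153.834°), δ = 2618.5/3440.065 = 0.761177 rad, θ = 48° → φ = -9.009°, λ = -174.901°.

latitude -9.009°, longitude -174.901°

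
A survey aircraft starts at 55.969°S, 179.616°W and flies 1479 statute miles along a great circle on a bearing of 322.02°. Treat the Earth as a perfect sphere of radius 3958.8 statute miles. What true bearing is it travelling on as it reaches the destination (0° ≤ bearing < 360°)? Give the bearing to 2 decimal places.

final bearing 334.22°

δ = 1479/3958.8 = 0.373598 rad (21.4056°).
Converting: φ₁ = -0.976843 rad, θ = 5.620309 rad.
sin φ₂ = sin φ₁ cos δ + cos φ₁ sin δ cos θ = (-0.828735)(0.931020) + (0.559641)(0.364968)(0.788226) = -0.610573
φ₂ = asin(-0.610573) = -0.656784 rad = -37.631°.
Δλ = atan2( sin θ sin δ cos φ₁ , cos δ − sin φ₁ sin φ₂ ) = atan2(-0.125693, 0.425017) = -0.287541 rad = -16.475°.
λ₂ = -179.616° + -16.475° = -196.091°, normalized to (−180°, 180°] → 163.909°.
The forward bearing on arrival equals the back-azimuth from the destination plus 180°.
Back-azimuth from P₂ (-37.63°, 163.91°) to P₁ (-55.97°, -179.62°), with Δλ' = λ₁ − λ₂ = -343.53°: atan2( sin Δλ' cos φ₁ , cos φ₂ sin φ₁ − sin φ₂ cos φ₁ cos Δλ' ) = 154.22°.
Final bearing = (154.22° + 180°) mod 360° = 334.22°.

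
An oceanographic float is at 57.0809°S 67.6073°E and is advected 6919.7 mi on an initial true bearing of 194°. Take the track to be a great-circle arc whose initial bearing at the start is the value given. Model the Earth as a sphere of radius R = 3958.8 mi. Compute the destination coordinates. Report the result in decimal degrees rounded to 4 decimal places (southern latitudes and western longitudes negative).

latitude -21.7863°, longitude -97.5330°

Central angle δ = d/R = 1.747929 rad.
Start latitude φ₁ = -0.996250 rad; initial bearing θ = 3.385939 rad.
Applying the spherical law of cosines for sides, sin φ₂ = sin φ₁ cos δ + cos φ₁ sin δ cos θ = -0.371145, so φ₂ = -21.7863°.
Δλ = atan2( sin θ sin δ cos φ₁ , cos δ − sin φ₁ sin φ₂ ) = atan2(-0.129416, -0.487761) = -2.882241 rad = -165.1403°.
λ₂ = λ₁ + Δλ = -97.5330°.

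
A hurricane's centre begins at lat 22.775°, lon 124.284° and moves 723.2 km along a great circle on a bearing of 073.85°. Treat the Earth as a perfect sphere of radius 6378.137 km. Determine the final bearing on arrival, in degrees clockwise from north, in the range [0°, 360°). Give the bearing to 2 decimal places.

Central angle δ = d/R = 0.113387 rad.
Start latitude φ₁ = 0.397499 rad; initial bearing θ = 1.288926 rad.
sin φ₂ = sin φ₁ cos δ + cos φ₁ sin δ cos θ = (0.387113)(0.993579) + (0.922032)(0.113145)(0.278153) = 0.413645
φ₂ = asin(0.413645) = 0.426454 rad = 24.434°.
Then Δλ = atan2(0.100206, 0.833451) = 0.119656 rad, from sin θ sin δ cos φ₁ over cos δ − sin φ₁ sin φ₂.
Hence λ₂ = 124.284° + 6.856° = 131.140°.
The forward bearing on arrival equals the back-azimuth from the destination plus 180°.
Back-azimuth from P₂ (24.43°, 131.14°) to P₁ (22.77°, 124.28°), with Δλ' = λ₁ − λ₂ = -6.86°: atan2( sin Δλ' cos φ₁ , cos φ₂ sin φ₁ − sin φ₂ cos φ₁ cos Δλ' ) = 256.60°.
Final bearing = (256.60° + 180°) mod 360° = 76.60°.

final bearing 76.60°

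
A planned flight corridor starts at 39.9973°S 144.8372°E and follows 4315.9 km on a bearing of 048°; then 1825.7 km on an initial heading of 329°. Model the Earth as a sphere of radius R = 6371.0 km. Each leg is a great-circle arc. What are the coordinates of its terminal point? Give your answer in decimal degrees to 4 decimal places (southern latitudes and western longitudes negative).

Apply the spherical direct solution leg by leg, carrying full precision between legs.
Leg 1: from (-39.9973°, 144.8372°), δ = 4315.9/6371 = 0.677429 rad, θ = 48° → φ = -10.3422°, λ = 173.0983°.
Leg 2: from (-10.3422°, 173.0983°), δ = 1825.7/6371 = 0.286564 rad, θ = 329° → φ = 3.7924°, λ = 164.7089°.

latitude 3.7924°, longitude 164.7089°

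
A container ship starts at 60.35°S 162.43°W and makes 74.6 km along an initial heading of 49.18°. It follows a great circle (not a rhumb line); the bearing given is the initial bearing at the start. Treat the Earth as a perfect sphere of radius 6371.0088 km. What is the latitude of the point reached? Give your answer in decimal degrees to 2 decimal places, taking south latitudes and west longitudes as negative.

latitude -59.91°

Angular distance δ = d/R = 74.6 / 6371.0088 = 0.011709 rad.
With φ₁ = -60.35° = -1.053306 rad and θ = 49.18° = 0.858353 rad:
Destination latitude: φ₂ = arcsin( sin φ₁ cos δ + cos φ₁ sin δ cos θ ) = arcsin(-0.865218) = -59.91°.
For the longitude increment, Δλ = atan2( sin θ sin δ cos φ₁, cos δ − sin φ₁ sin φ₂ ) = atan2(0.004384, 0.248002) = 1.01°.
Hence λ₂ = -162.43° + 1.01° = -161.42°.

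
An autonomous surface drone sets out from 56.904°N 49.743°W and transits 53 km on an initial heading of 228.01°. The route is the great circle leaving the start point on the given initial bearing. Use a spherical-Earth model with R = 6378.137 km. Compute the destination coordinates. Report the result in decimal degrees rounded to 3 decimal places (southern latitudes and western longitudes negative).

latitude 56.584°, longitude -50.386°

Central angle δ = d/R = 0.008310 rad.
Start latitude φ₁ = 0.993162 rad; initial bearing θ = 3.979525 rad.
sin φ₂ = sin φ₁ cos δ + cos φ₁ sin δ cos θ = (0.837757)(0.999965) + (0.546043)(0.008310)(-0.669001) = 0.834692
φ₂ = asin(0.834692) = 0.987574 rad = 56.584°.
Then Δλ = atan2(-0.003372, 0.300696) = -0.011215 rad, from sin θ sin δ cos φ₁ over cos δ − sin φ₁ sin φ₂.
Hence λ₂ = -49.743° + -0.643° = -50.386°.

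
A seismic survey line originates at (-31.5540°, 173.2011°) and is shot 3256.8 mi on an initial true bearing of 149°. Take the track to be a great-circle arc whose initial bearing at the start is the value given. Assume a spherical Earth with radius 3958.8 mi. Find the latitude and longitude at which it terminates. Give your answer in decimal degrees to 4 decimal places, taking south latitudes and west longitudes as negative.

latitude -63.0455°, longitude -130.4087°

δ = 3256.8/3958.8 = 0.822674 rad (47.1357°).
Start latitude φ₁ = -0.550721 rad; initial bearing θ = 2.600541 rad.
sin φ₂ = sin φ₁ cos δ + cos φ₁ sin δ cos θ = (-0.523302)(0.680264) + (0.852147)(0.732967)(-0.857167) = -0.891367
φ₂ = asin(-0.891367) = -1.100352 rad = -63.0455°.
Δλ = atan2( sin θ sin δ cos φ₁ , cos δ − sin φ₁ sin φ₂ ) = atan2(0.321691, 0.213810) = 0.984195 rad = 56.3902°.
λ₂ = 173.2011° + 56.3902° = 229.5913°, normalized to (−180°, 180°] → -130.4087°.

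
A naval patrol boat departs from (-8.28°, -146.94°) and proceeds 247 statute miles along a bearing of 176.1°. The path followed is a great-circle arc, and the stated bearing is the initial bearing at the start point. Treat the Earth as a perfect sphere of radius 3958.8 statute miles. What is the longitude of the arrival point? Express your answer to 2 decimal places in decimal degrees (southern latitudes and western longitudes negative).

δ = 247/3958.8 = 0.062393 rad (3.5748°).
Start latitude φ₁ = -0.144513 rad; initial bearing θ = 3.073525 rad.
Applying the spherical law of cosines for sides, sin φ₂ = sin φ₁ cos δ + cos φ₁ sin δ cos θ = -0.205290, so φ₂ = -11.85°.
Δλ = atan2( sin θ sin δ cos φ₁ , cos δ − sin φ₁ sin φ₂ ) = atan2(0.004197, 0.968490) = 0.004333 rad = 0.25°.
Hence λ₂ = -146.94° + 0.25° = -146.69°.

longitude -146.69°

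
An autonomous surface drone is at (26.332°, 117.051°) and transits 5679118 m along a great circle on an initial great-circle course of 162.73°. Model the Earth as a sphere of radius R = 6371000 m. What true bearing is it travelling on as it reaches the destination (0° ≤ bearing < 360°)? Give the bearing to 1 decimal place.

Central angle δ = d/R = 0.891401 rad.
Converting: φ₁ = 0.459580 rad, θ = 2.840174 rad.
sin φ₂ = sin φ₁ cos δ + cos φ₁ sin δ cos θ = (0.443572)(0.628322) + (0.896239)(0.777953)(-0.954916) = -0.387092
φ₂ = asin(-0.387092) = -0.397475 rad = -22.774°.
For the longitude increment, Δλ = atan2( sin θ sin δ cos φ₁, cos δ − sin φ₁ sin φ₂ ) = atan2(0.206991, 0.800025) = 14.506°.
λ₂ = λ₁ + Δλ = 131.557°.
The forward bearing on arrival equals the back-azimuth from the destination plus 180°.
Back-azimuth from P₂ (-22.8°, 131.6°) to P₁ (26.3°, 117.1°), with Δλ' = λ₁ − λ₂ = -14.5°: atan2( sin Δλ' cos φ₁ , cos φ₂ sin φ₁ − sin φ₂ cos φ₁ cos Δλ' ) = 343.2°.
Final bearing = (343.2° + 180°) mod 360° = 163.2°.

final bearing 163.2°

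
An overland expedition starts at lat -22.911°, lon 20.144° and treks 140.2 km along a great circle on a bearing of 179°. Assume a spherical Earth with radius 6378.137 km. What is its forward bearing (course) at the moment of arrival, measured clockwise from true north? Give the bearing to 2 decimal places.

The arc subtends δ = 140.2/6378.137 = 0.021981 rad at the centre.
With φ₁ = -22.911° = -0.399872 rad and θ = 179° = 3.124139 rad:
Destination latitude: φ₂ = arcsin( sin φ₁ cos δ + cos φ₁ sin δ cos θ ) = arcsin(-0.409449) = -24.170°.
Δλ = atan2( sin θ sin δ cos φ₁ , cos δ − sin φ₁ sin φ₂ ) = atan2(0.000353, 0.840359) = 0.000420 rad = 0.024°.
λ₂ = λ₁ + Δλ = 20.168°.
The forward bearing on arrival equals the back-azimuth from the destination plus 180°.
Back-azimuth from P₂ (-24.17°, 20.17°) to P₁ (-22.91°, 20.14°), with Δλ' = λ₁ − λ₂ = -0.02°: atan2( sin Δλ' cos φ₁ , cos φ₂ sin φ₁ − sin φ₂ cos φ₁ cos Δλ' ) = 358.99°.
Final bearing = (358.99° + 180°) mod 360° = 178.99°.

final bearing 178.99°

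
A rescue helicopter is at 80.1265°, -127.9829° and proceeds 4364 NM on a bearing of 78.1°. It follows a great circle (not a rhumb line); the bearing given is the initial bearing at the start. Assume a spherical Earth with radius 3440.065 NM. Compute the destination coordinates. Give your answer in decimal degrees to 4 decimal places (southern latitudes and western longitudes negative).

Central angle δ = d/R = 1.268581 rad.
Start latitude φ₁ = 1.398471 rad; initial bearing θ = 1.363102 rad.
Applying the spherical law of cosines for sides, sin φ₂ = sin φ₁ cos δ + cos φ₁ sin δ cos θ = 0.326984, so φ₂ = 19.0858°.
For the longitude increment, Δλ = atan2( sin θ sin δ cos φ₁, cos δ − sin φ₁ sin φ₂ ) = atan2(0.160184, -0.024505) = 98.6976°.
λ₂ = λ₁ + Δλ = -29.2853°.

latitude 19.0858°, longitude -29.2853°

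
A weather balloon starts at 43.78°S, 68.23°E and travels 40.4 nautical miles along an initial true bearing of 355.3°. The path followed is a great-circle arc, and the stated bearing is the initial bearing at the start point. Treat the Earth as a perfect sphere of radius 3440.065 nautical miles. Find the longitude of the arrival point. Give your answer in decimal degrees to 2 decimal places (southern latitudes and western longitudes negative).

The arc subtends δ = 40.4/3440.065 = 0.011744 rad at the centre.
Converting: φ₁ = -0.764105 rad, θ = 6.201155 rad.
Destination latitude: φ₂ = arcsin( sin φ₁ cos δ + cos φ₁ sin δ cos θ ) = arcsin(-0.683393) = -43.11°.
For the longitude increment, Δλ = atan2( sin θ sin δ cos φ₁, cos δ − sin φ₁ sin φ₂ ) = atan2(-0.000695, 0.527097) = -0.08°.
λ₂ = 68.23° + -0.08° = 68.15°.

longitude 68.15°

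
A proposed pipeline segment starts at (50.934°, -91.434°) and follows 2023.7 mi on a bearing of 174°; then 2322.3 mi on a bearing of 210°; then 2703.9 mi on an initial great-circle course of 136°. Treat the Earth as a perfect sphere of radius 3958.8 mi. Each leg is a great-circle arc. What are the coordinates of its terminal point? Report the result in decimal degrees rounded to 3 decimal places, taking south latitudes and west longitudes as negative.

latitude -33.762°, longitude -72.675°

Apply the spherical direct solution leg by leg, carrying full precision between legs.
Leg 1: from (50.934°, -91.434°), δ = 2023.7/3958.8 = 0.511190 rad, θ = 174° → φ = 21.749°, λ = -88.278°.
Leg 2: from (21.749°, -88.278°), δ = 2322.3/3958.8 = 0.586617 rad, θ = 210° → φ = -7.855°, λ = -104.502°.
Leg 3: from (-7.855°, -104.502°), δ = 2703.9/3958.8 = 0.683010 rad, θ = 136° → φ = -33.762°, λ = -72.675°.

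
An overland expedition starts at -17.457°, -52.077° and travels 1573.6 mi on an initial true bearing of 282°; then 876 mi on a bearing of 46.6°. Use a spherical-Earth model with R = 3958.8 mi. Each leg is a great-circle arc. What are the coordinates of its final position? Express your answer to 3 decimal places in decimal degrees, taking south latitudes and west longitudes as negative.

Apply the spherical direct solution leg by leg, carrying full precision between legs.
Leg 1: from (-17.457°, -52.077°), δ = 1573.6/3958.8 = 0.397494 rad, θ = 282° → φ = -11.527°, λ = -74.810°.
Leg 2: from (-11.527°, -74.810°), δ = 876/3958.8 = 0.221279 rad, θ = 46.6° → φ = -2.705°, λ = -65.624°.

latitude -2.705°, longitude -65.624°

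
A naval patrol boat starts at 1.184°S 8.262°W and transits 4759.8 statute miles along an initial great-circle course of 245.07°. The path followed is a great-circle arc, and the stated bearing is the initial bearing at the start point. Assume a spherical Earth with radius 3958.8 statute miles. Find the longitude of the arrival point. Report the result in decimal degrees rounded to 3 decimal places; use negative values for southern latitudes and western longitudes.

The arc subtends δ = 4759.8/3958.8 = 1.202334 rad at the centre.
Converting: φ₁ = -0.020665 rad, θ = 4.277278 rad.
Destination latitude: φ₂ = arcsin( sin φ₁ cos δ + cos φ₁ sin δ cos θ ) = arcsin(-0.400578) = -23.614°.
Δλ = atan2( sin θ sin δ cos φ₁ , cos δ − sin φ₁ sin φ₂ ) = atan2(-0.845779, 0.351904) = -1.176513 rad = -67.409°.
Hence λ₂ = -8.262° + -67.409° = -75.671°.

longitude -75.671°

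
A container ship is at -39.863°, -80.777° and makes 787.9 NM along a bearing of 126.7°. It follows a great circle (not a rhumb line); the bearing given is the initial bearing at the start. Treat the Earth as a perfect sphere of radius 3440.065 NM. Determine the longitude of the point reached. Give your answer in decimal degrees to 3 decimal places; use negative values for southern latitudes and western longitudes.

longitude -65.370°

The arc subtends δ = 787.9/3440.065 = 0.229036 rad at the centre.
Start latitude φ₁ = -0.695741 rad; initial bearing θ = 2.211332 rad.
Applying the spherical law of cosines for sides, sin φ₂ = sin φ₁ cos δ + cos φ₁ sin δ cos θ = -0.728364, so φ₂ = -46.749°.
Δλ = atan2( sin θ sin δ cos φ₁ , cos δ − sin φ₁ sin φ₂ ) = atan2(0.139726, 0.507037) = 0.268899 rad = 15.407°.
Hence λ₂ = -80.777° + 15.407° = -65.370°.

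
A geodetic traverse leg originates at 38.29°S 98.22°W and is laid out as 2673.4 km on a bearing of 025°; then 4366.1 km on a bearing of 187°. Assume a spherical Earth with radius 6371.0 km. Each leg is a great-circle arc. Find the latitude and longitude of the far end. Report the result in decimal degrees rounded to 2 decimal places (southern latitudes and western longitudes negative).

Apply the spherical direct solution leg by leg, carrying full precision between legs.
Leg 1: from (-38.29°, -98.22°), δ = 2673.4/6371 = 0.419620 rad, θ = 25° → φ = -16.03°, λ = -87.90°.
Leg 2: from (-16.03°, -87.90°), δ = 4366.1/6371 = 0.685308 rad, θ = 187° → φ = -54.84°, λ = -95.60°.

latitude -54.84°, longitude -95.60°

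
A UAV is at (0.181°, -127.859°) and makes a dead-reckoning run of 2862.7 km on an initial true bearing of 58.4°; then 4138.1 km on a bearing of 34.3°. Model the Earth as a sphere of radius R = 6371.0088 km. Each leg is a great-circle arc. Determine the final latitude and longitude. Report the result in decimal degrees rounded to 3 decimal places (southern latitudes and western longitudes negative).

Apply the spherical direct solution leg by leg, carrying full precision between legs.
Leg 1: from (0.181°, -127.859°), δ = 2862.7/6371.0088 = 0.449332 rad, θ = 58.4° → φ = 13.323°, λ = -105.513°.
Leg 2: from (13.323°, -105.513°), δ = 4138.1/6371.0088 = 0.649520 rad, θ = 34.3° → φ = 42.044°, λ = -78.195°.

latitude 42.044°, longitude -78.195°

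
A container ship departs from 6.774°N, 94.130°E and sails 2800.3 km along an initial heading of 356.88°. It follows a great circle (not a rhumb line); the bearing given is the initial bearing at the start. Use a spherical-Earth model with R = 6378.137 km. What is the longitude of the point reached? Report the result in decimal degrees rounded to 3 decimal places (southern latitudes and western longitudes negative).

longitude 92.569°

Central angle δ = d/R = 0.439047 rad.
With φ₁ = 6.774° = 0.118229 rad and θ = 356.88° = 6.228731 rad:
Applying the spherical law of cosines for sides, sin φ₂ = sin φ₁ cos δ + cos φ₁ sin δ cos θ = 0.528250, so φ₂ = 31.887°.
For the longitude increment, Δλ = atan2( sin θ sin δ cos φ₁, cos δ − sin φ₁ sin φ₂ ) = atan2(-0.022974, 0.842848) = -1.561°.
λ₂ = 94.130° + -1.561° = 92.569°.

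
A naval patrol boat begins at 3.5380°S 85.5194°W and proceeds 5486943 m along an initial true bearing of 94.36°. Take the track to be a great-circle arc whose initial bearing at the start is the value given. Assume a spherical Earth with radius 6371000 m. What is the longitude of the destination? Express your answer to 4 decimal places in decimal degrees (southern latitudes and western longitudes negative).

Central angle δ = d/R = 0.861237 rad.
With φ₁ = -3.5380° = -0.061750 rad and θ = 94.36° = 1.646893 rad:
sin φ₂ = sin φ₁ cos δ + cos φ₁ sin δ cos θ = (-0.061711)(0.651499) + (0.998094)(0.758649)(-0.076023) = -0.097769
φ₂ = asin(-0.097769) = -0.097926 rad = -5.6107°.
Δλ = atan2( sin θ sin δ cos φ₁ , cos δ − sin φ₁ sin φ₂ ) = atan2(0.755012, 0.645466) = 0.863460 rad = 49.4726°.
Hence λ₂ = -85.5194° + 49.4726° = -36.0468°.

longitude -36.0468°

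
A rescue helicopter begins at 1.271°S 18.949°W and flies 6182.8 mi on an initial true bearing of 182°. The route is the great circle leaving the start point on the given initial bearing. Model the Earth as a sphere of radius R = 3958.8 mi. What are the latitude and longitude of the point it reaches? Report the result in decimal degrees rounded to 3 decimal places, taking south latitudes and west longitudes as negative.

latitude -87.863°, longitude -129.609°

δ = 6182.8/3958.8 = 1.561786 rad (89.4838°).
Converting: φ₁ = -0.022183 rad, θ = 3.176499 rad.
Applying the spherical law of cosines for sides, sin φ₂ = sin φ₁ cos δ + cos φ₁ sin δ cos θ = -0.999304, so φ₂ = -87.863°.
For the longitude increment, Δλ = atan2( sin θ sin δ cos φ₁, cos δ − sin φ₁ sin φ₂ ) = atan2(-0.034889, -0.013156) = -110.660°.
Hence λ₂ = -18.949° + -110.660° = -129.609°.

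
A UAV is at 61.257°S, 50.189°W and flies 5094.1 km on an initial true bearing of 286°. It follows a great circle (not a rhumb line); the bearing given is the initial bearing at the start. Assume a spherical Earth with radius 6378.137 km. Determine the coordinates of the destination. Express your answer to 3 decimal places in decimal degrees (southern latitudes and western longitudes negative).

δ = 5094.1/6378.137 = 0.798681 rad (45.7611°).
Converting: φ₁ = -1.069136 rad, θ = 4.991642 rad.
Applying the spherical law of cosines for sides, sin φ₂ = sin φ₁ cos δ + cos φ₁ sin δ cos θ = -0.516728, so φ₂ = -31.113°.
Δλ = atan2( sin θ sin δ cos φ₁ , cos δ − sin φ₁ sin φ₂ ) = atan2(-0.331175, 0.244592) = -0.934658 rad = -53.552°.
λ₂ = λ₁ + Δλ = -103.741°.

latitude -31.113°, longitude -103.741°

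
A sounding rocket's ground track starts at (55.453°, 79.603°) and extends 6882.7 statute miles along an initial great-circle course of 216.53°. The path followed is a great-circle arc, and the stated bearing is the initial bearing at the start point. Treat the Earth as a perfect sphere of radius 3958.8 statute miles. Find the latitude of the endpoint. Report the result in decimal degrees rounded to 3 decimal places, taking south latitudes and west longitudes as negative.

latitude -35.932°

Central angle δ = d/R = 1.738582 rad.
With φ₁ = 55.453° = 0.967837 rad and θ = 216.53° = 3.779161 rad:
Applying the spherical law of cosines for sides, sin φ₂ = sin φ₁ cos δ + cos φ₁ sin δ cos θ = -0.586828, so φ₂ = -35.932°.
Then Δλ = atan2(-0.332812, 0.316348) = -0.810754 rad, from sin θ sin δ cos φ₁ over cos δ − sin φ₁ sin φ₂.
λ₂ = 79.603° + -46.453° = 33.150°.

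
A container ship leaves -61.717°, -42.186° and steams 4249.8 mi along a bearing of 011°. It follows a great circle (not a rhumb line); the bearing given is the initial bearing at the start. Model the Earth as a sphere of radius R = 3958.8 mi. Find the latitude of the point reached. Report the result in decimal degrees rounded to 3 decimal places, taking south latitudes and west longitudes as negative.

Central angle δ = d/R = 1.073507 rad.
Start latitude φ₁ = -1.077165 rad; initial bearing θ = 0.191986 rad.
Destination latitude: φ₂ = arcsin( sin φ₁ cos δ + cos φ₁ sin δ cos θ ) = arcsin(-0.011309) = -0.648°.
Δλ = atan2( sin θ sin δ cos φ₁ , cos δ − sin φ₁ sin φ₂ ) = atan2(0.079460, 0.467086) = 0.168505 rad = 9.655°.
λ₂ = -42.186° + 9.655° = -32.531°.

latitude -0.648°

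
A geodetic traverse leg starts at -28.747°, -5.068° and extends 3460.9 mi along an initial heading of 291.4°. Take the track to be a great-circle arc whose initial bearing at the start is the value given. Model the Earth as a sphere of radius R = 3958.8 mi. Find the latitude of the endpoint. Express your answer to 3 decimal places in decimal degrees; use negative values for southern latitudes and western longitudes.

The arc subtends δ = 3460.9/3958.8 = 0.874230 rad at the centre.
Converting: φ₁ = -0.501730 rad, θ = 5.085889 rad.
Destination latitude: φ₂ = arcsin( sin φ₁ cos δ + cos φ₁ sin δ cos θ ) = arcsin(-0.063183) = -3.623°.
Then Δλ = atan2(-0.626146, 0.611201) = -0.797476 rad, from sin θ sin δ cos φ₁ over cos δ − sin φ₁ sin φ₂.
Hence λ₂ = -5.068° + -45.692° = -50.760°.

latitude -3.623°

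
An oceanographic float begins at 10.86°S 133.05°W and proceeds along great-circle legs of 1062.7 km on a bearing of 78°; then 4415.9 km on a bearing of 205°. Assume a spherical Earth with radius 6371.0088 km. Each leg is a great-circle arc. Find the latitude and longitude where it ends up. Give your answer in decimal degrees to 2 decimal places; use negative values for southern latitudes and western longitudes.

Apply the spherical direct solution leg by leg, carrying full precision between legs.
Leg 1: from (-10.86°, -133.05°), δ = 1062.7/6371.0088 = 0.166802 rad, θ = 78° → φ = -8.74°, λ = -123.59°.
Leg 2: from (-8.74°, -123.59°), δ = 4415.9/6371.0088 = 0.693124 rad, θ = 205° → φ = -43.57°, λ = -145.47°.

latitude -43.57°, longitude -145.47°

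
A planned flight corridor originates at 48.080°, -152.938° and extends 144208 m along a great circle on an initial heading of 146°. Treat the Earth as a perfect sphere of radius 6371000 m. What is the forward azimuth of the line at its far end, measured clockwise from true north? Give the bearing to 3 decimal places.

final bearing 146.785°

Angular distance δ = d/R = 144208 / 6371000 = 0.022635 rad.
Start latitude φ₁ = 0.839154 rad; initial bearing θ = 2.548181 rad.
Applying the spherical law of cosines for sides, sin φ₂ = sin φ₁ cos δ + cos φ₁ sin δ cos θ = 0.731352, so φ₂ = 47.000°.
Δλ = atan2( sin θ sin δ cos φ₁ , cos δ − sin φ₁ sin φ₂ ) = atan2(0.008456, 0.455561) = 0.018559 rad = 1.063°.
λ₂ = -152.938° + 1.063° = -151.875°.
The forward bearing on arrival equals the back-azimuth from the destination plus 180°.
Back-azimuth from P₂ (47.000°, -151.875°) to P₁ (48.080°, -152.938°), with Δλ' = λ₁ − λ₂ = -1.063°: atan2( sin Δλ' cos φ₁ , cos φ₂ sin φ₁ − sin φ₂ cos φ₁ cos Δλ' ) = 326.785°.
Final bearing = (326.785° + 180°) mod 360° = 146.785°.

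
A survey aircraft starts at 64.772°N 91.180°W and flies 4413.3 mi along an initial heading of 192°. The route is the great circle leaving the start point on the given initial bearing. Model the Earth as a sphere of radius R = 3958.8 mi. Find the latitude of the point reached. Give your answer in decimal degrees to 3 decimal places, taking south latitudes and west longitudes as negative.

latitude 1.377°

The arc subtends δ = 4413.3/3958.8 = 1.114808 rad at the centre.
Converting: φ₁ = 1.130485 rad, θ = 3.351032 rad.
sin φ₂ = sin φ₁ cos δ + cos φ₁ sin δ cos θ = (0.904619)(0.440350) + (0.426221)(0.897826)(-0.978148) = 0.024039
φ₂ = asin(0.024039) = 0.024041 rad = 1.377°.
Then Δλ = atan2(-0.079562, 0.418604) = -0.187825 rad, from sin θ sin δ cos φ₁ over cos δ − sin φ₁ sin φ₂.
λ₂ = λ₁ + Δλ = -101.942°.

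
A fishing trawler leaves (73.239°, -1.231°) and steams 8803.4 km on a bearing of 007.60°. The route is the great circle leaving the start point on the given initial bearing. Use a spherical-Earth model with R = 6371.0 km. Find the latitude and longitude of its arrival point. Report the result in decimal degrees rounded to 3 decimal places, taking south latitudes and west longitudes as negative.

δ = 8803.4/6371 = 1.381792 rad (79.1709°).
With φ₁ = 73.239° = 1.278262 rad and θ = 7.6° = 0.132645 rad:
sin φ₂ = sin φ₁ cos δ + cos φ₁ sin δ cos θ = (0.957516)(0.187881) + (0.288380)(0.982192)(0.991216) = 0.460655
φ₂ = asin(0.460655) = 0.478733 rad = 27.429°.
Then Δλ = atan2(0.037461, -0.253204) = 2.994711 rad, from sin θ sin δ cos φ₁ over cos δ − sin φ₁ sin φ₂.
λ₂ = λ₁ + Δλ = 170.353°.

latitude 27.429°, longitude 170.353°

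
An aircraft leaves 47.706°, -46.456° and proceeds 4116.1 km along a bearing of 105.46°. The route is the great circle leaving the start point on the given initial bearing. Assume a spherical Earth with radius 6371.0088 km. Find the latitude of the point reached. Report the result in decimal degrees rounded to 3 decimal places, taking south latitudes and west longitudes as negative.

latitude 28.857°

Central angle δ = d/R = 0.646067 rad.
Start latitude φ₁ = 0.832627 rad; initial bearing θ = 1.840624 rad.
sin φ₂ = sin φ₁ cos δ + cos φ₁ sin δ cos θ = (0.739702)(0.798458) + (0.672935)(0.602051)(-0.266566) = 0.482624
φ₂ = asin(0.482624) = 0.503648 rad = 28.857°.
For the longitude increment, Δλ = atan2( sin θ sin δ cos φ₁, cos δ − sin φ₁ sin φ₂ ) = atan2(0.390482, 0.441460) = 41.494°.
Hence λ₂ = -46.456° + 41.494° = -4.962°.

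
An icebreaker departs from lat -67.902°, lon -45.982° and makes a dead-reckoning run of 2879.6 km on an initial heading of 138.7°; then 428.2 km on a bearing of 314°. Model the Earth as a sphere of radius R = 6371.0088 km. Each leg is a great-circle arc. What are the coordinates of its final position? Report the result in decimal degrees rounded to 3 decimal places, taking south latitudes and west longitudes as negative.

Apply the spherical direct solution leg by leg, carrying full precision between legs.
Leg 1: from (-67.902°, -45.982°), δ = 2879.6/6371.0088 = 0.451985 rad, θ = 138.7° → φ = -73.124°, λ = 37.212°.
Leg 2: from (-73.124°, 37.212°), δ = 428.2/6371.0088 = 0.067211 rad, θ = 314° → φ = -70.259°, λ = 28.989°.

latitude -70.259°, longitude 28.989°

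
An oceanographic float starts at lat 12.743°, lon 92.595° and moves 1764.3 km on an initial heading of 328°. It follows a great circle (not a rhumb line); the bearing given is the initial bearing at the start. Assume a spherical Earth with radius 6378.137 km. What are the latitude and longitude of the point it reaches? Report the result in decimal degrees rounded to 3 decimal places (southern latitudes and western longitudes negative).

Central angle δ = d/R = 0.276617 rad.
Converting: φ₁ = 0.222407 rad, θ = 5.724680 rad.
Applying the spherical law of cosines for sides, sin φ₂ = sin φ₁ cos δ + cos φ₁ sin δ cos θ = 0.438093, so φ₂ = 25.982°.
Δλ = atan2( sin θ sin δ cos φ₁ , cos δ − sin φ₁ sin φ₂ ) = atan2(-0.141158, 0.865351) = -0.161698 rad = -9.265°.
λ₂ = λ₁ + Δλ = 83.330°.

latitude 25.982°, longitude 83.330°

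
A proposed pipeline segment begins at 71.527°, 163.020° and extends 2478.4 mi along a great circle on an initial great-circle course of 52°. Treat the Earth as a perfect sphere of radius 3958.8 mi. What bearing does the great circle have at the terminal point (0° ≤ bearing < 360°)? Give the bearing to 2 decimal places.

final bearing 147.88°

Angular distance δ = d/R = 2478.4 / 3958.8 = 0.626048 rad.
Start latitude φ₁ = 1.248382 rad; initial bearing θ = 0.907571 rad.
sin φ₂ = sin φ₁ cos δ + cos φ₁ sin δ cos θ = (0.948473)(0.810349) + (0.316858)(0.585947)(0.615661) = 0.882899
φ₂ = asin(0.882899) = 1.082001 rad = 61.994°.
Δλ = atan2( sin θ sin δ cos φ₁ , cos δ − sin φ₁ sin φ₂ ) = atan2(0.146304, -0.027057) = 1.753667 rad = 100.478°.
λ₂ = 163.020° + 100.478° = 263.498°, normalized to (−180°, 180°] → -96.502°.
The forward bearing on arrival equals the back-azimuth from the destination plus 180°.
Back-azimuth from P₂ (61.99°, -96.50°) to P₁ (71.53°, 163.02°), with Δλ' = λ₁ − λ₂ = 259.52°: atan2( sin Δλ' cos φ₁ , cos φ₂ sin φ₁ − sin φ₂ cos φ₁ cos Δλ' ) = 327.88°.
Final bearing = (327.88° + 180°) mod 360° = 147.88°.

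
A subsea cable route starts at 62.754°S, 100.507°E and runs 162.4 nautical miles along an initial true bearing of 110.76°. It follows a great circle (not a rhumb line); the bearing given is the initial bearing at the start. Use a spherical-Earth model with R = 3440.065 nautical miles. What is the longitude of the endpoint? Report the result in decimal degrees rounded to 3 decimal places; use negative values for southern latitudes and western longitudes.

The arc subtends δ = 162.4/3440.065 = 0.047208 rad at the centre.
With φ₁ = -62.754° = -1.095264 rad and θ = 110.76° = 1.933127 rad:
Destination latitude: φ₂ = arcsin( sin φ₁ cos δ + cos φ₁ sin δ cos θ ) = arcsin(-0.895716) = -63.601°.
Then Δλ = atan2(0.020202, 0.202550) = 0.099409 rad, from sin θ sin δ cos φ₁ over cos δ − sin φ₁ sin φ₂.
Hence λ₂ = 100.507° + 5.696° = 106.203°.

longitude 106.203°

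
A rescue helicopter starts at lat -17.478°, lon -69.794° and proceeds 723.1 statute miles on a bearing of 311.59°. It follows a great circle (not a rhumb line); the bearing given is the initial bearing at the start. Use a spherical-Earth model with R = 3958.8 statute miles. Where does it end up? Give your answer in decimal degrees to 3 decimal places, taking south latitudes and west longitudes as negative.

latitude -10.389°, longitude -77.733°

Central angle δ = d/R = 0.182656 rad.
Start latitude φ₁ = -0.305049 rad; initial bearing θ = 5.438271 rad.
Destination latitude: φ₂ = arcsin( sin φ₁ cos δ + cos φ₁ sin δ cos θ ) = arcsin(-0.180336) = -10.389°.
Then Δλ = atan2(-0.129581, 0.929202) = -0.138560 rad, from sin θ sin δ cos φ₁ over cos δ − sin φ₁ sin φ₂.
λ₂ = λ₁ + Δλ = -77.733°.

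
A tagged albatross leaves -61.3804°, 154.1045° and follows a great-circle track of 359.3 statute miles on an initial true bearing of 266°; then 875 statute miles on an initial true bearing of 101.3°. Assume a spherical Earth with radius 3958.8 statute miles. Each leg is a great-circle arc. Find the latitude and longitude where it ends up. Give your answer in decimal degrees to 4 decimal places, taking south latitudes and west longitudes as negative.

latitude -61.2249°, longitude 169.7745°

Apply the spherical direct solution leg by leg, carrying full precision between legs.
Leg 1: from (-61.3804°, 154.1045°), δ = 359.3/3958.8 = 0.090760 rad, θ = 266° → φ = -61.3106°, λ = 143.2486°.
Leg 2: from (-61.3106°, 143.2486°), δ = 875/3958.8 = 0.221027 rad, θ = 101.3° → φ = -61.2249°, λ = 169.7745°.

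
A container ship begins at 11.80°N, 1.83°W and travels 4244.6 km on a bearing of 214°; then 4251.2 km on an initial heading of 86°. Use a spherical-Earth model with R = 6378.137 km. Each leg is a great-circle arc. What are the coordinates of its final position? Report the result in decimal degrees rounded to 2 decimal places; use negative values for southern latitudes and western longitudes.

latitude -13.11°, longitude 15.92°

Apply the spherical direct solution leg by leg, carrying full precision between legs.
Leg 1: from (11.80°, -1.83°), δ = 4244.6/6378.137 = 0.665492 rad, θ = 214° → φ = -19.89°, λ = -23.37°.
Leg 2: from (-19.89°, -23.37°), δ = 4251.2/6378.137 = 0.666527 rad, θ = 86° → φ = -13.11°, λ = 15.92°.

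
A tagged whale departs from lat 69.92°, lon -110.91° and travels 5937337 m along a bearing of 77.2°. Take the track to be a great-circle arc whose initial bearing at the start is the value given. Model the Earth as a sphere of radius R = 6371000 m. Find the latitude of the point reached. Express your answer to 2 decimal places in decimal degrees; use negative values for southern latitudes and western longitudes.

latitude 38.40°

Central angle δ = d/R = 0.931932 rad.
Converting: φ₁ = 1.220334 rad, θ = 1.347394 rad.
Destination latitude: φ₂ = arcsin( sin φ₁ cos δ + cos φ₁ sin δ cos θ ) = arcsin(0.621101) = 38.40°.
Δλ = atan2( sin θ sin δ cos φ₁ , cos δ − sin φ₁ sin φ₂ ) = atan2(0.268768, 0.012937) = 1.522699 rad = 87.24°.
Hence λ₂ = -110.91° + 87.24° = -23.67°.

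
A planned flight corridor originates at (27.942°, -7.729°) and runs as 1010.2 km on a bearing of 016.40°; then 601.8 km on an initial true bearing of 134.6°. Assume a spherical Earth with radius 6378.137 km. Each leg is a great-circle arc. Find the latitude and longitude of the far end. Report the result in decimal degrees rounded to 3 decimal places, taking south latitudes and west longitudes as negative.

latitude 32.726°, longitude 0.025°

Apply the spherical direct solution leg by leg, carrying full precision between legs.
Leg 1: from (27.942°, -7.729°), δ = 1010.2/6378.137 = 0.158385 rad, θ = 16.4° → φ = 36.611°, λ = -4.549°.
Leg 2: from (36.611°, -4.549°), δ = 601.8/6378.137 = 0.094354 rad, θ = 134.6° → φ = 32.726°, λ = 0.025°.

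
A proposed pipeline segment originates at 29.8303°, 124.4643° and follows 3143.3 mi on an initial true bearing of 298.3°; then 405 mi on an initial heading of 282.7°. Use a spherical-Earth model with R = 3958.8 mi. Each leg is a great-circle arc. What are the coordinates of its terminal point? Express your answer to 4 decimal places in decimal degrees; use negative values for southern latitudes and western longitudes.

latitude 40.9850°, longitude 61.8960°

Apply the spherical direct solution leg by leg, carrying full precision between legs.
Leg 1: from (29.8303°, 124.4643°), δ = 3143.3/3958.8 = 0.794003 rad, θ = 298.3° → φ = 39.9414°, λ = 69.4798°.
Leg 2: from (39.9414°, 69.4798°), δ = 405/3958.8 = 0.102304 rad, θ = 282.7° → φ = 40.9850°, λ = 61.8960°.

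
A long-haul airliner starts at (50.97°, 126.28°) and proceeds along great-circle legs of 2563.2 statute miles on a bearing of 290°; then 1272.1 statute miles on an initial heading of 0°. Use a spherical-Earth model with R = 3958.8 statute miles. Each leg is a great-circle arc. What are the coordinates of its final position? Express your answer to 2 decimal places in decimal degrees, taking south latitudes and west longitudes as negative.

Apply the spherical direct solution leg by leg, carrying full precision between legs.
Leg 1: from (50.97°, 126.28°), δ = 2563.2/3958.8 = 0.647469 rad, θ = 290° → φ = 48.55°, λ = 67.39°.
Leg 2: from (48.55°, 67.39°), δ = 1272.1/3958.8 = 0.321335 rad, θ = 0° → φ = 66.96°, λ = 67.39°.

latitude 66.96°, longitude 67.39°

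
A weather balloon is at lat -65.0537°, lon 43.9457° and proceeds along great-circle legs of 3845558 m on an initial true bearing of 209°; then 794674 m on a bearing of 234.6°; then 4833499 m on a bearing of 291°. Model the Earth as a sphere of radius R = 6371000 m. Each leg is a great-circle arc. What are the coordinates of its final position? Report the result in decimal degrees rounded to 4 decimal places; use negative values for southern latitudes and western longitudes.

Apply the spherical direct solution leg by leg, carrying full precision between legs.
Leg 1: from (-65.0537°, 43.9457°), δ = 3845558/6371000 = 0.603604 rad, θ = 209° → φ = -72.9150°, λ = -66.5546°.
Leg 2: from (-72.9150°, -66.5546°), δ = 794674/6371000 = 0.124733 rad, θ = 234.6° → φ = -75.8401°, λ = -91.0453°.
Leg 3: from (-75.8401°, -91.0453°), δ = 4833499/6371000 = 0.758672 rad, θ = 291° → φ = -40.0449°, λ = -148.0767°.

latitude -40.0449°, longitude -148.0767°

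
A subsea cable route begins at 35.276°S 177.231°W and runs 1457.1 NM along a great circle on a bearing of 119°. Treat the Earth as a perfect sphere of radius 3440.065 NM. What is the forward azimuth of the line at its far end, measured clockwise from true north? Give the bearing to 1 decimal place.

Central angle δ = d/R = 0.423568 rad.
Converting: φ₁ = -0.615682 rad, θ = 2.076942 rad.
sin φ₂ = sin φ₁ cos δ + cos φ₁ sin δ cos θ = (-0.577516)(0.911628) + (0.816380)(0.411015)(-0.484810) = -0.689155
φ₂ = asin(-0.689155) = -0.760322 rad = -43.563°.
Then Δλ = atan2(0.293474, 0.513631) = 0.519103 rad, from sin θ sin δ cos φ₁ over cos δ − sin φ₁ sin φ₂.
λ₂ = -177.231° + 29.742° = -147.489°.
The forward bearing on arrival equals the back-azimuth from the destination plus 180°.
Back-azimuth from P₂ (-43.6°, -147.5°) to P₁ (-35.3°, -177.2°), with Δλ' = λ₁ − λ₂ = -29.7°: atan2( sin Δλ' cos φ₁ , cos φ₂ sin φ₁ − sin φ₂ cos φ₁ cos Δλ' ) = 279.8°.
Final bearing = (279.8° + 180°) mod 360° = 99.8°.

final bearing 99.8°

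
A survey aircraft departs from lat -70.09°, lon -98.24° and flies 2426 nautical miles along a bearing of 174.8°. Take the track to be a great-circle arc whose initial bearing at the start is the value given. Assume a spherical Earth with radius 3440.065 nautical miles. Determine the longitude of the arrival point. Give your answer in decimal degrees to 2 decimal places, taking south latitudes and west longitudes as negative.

The arc subtends δ = 2426/3440.065 = 0.705219 rad at the centre.
Start latitude φ₁ = -1.223301 rad; initial bearing θ = 3.050836 rad.
sin φ₂ = sin φ₁ cos δ + cos φ₁ sin δ cos θ = (-0.940229)(0.761469) + (0.340544)(0.648201)(-0.995884) = -0.935788
φ₂ = asin(-0.935788) = -1.210486 rad = -69.36°.
Δλ = atan2( sin θ sin δ cos φ₁ , cos δ − sin φ₁ sin φ₂ ) = atan2(0.020006, -0.118385) = 2.974181 rad = 170.41°.
Hence λ₂ = -98.24° + 170.41° = 72.17°.

longitude 72.17°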